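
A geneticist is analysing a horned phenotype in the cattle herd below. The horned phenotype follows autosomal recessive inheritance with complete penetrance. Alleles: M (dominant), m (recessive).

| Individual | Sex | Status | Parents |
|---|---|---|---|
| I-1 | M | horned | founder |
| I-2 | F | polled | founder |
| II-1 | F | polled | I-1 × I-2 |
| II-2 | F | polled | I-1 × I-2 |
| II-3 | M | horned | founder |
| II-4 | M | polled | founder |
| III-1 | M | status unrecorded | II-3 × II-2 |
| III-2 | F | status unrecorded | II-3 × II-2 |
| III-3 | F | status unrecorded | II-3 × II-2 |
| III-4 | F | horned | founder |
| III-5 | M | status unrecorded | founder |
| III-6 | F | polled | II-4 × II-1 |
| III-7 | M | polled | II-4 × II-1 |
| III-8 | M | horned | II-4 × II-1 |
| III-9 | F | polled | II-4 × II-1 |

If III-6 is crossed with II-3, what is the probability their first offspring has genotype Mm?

II-4 is polled so carries M and passed m to III-8 (mm), so II-4 is Mm.
II-1 is polled so carries M and received m from I-1 (mm), so II-1 is Mm.
III-6 is a polled offspring of II-4 (Mm) × II-1 (Mm), whose cross gives 1/4 MM : 1/2 Mm : 1/4 mm; conditioning on being polled, III-6 is MM with probability 1/3, Mm with probability 2/3.
II-3 is horned, so II-3 is mm.
Summing over parental genotype combinations, P(offspring has genotype Mm) = 1/3·1 + 2/3·1/2 = 2/3.

2/3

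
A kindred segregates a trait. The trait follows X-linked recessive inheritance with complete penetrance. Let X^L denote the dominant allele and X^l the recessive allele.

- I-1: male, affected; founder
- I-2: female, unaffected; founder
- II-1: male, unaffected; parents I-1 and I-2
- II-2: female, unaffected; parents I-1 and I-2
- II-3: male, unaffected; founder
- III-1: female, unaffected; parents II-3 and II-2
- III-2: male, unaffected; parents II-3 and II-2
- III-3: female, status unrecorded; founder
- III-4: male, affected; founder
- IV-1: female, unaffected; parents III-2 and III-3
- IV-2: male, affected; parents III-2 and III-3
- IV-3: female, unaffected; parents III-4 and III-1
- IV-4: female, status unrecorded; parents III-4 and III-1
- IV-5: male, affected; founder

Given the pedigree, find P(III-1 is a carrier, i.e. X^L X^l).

II-3 is unaffected, so II-3 is X^L Y.
II-2 is unaffected so carries L and received l from I-1 (X^l Y), so II-2 is X^L X^l.
Their cross gives offspring ratios 1/2 X^L X^L : 1/2 X^L X^l. Conditioning on III-1 being unaffected, P(X^L X^l) = 1/2 / 1 = 1/2 before taking III-1's own offspring into account.
III-4 is affected, so III-4 is X^l Y.
Now use III-1's offspring. Probability of each recorded status — unaffected daughter IV-3: 1/2 if III-1 is X^L X^l, 1 if X^L X^L. (IV-4: equally likely either way, so uninformative.)
Bayes: P(X^L X^l) = 1/2·1/2 / (1/2·1/2 + 1/2·1) = 1/3.

1/3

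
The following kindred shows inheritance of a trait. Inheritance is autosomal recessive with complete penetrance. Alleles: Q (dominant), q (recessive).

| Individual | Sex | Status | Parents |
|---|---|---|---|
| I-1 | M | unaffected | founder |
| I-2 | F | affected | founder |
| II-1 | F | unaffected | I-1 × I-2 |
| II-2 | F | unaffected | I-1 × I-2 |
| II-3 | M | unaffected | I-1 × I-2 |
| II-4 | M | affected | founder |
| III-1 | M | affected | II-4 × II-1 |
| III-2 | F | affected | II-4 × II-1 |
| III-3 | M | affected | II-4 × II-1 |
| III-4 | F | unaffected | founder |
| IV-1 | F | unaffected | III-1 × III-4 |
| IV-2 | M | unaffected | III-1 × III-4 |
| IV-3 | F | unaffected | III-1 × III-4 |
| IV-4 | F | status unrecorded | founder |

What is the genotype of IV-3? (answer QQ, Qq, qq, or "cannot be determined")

From phenotype alone, IV-3 is QQ or Qq.
IV-3 is unaffected so carries Q and received q from III-1 (qq), so IV-3 is Qq.

Qq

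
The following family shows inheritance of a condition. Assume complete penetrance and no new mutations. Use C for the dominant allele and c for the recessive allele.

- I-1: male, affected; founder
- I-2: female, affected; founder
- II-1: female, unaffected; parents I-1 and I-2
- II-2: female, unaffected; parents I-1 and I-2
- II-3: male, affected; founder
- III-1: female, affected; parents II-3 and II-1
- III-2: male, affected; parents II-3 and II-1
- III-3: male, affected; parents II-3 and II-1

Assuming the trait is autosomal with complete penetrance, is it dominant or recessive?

I-1 and I-2 are both affected yet have an unaffected child II-1. Under a recessive model two affected parents are homozygous and every child would be affected, so the trait cannot be recessive.

dominant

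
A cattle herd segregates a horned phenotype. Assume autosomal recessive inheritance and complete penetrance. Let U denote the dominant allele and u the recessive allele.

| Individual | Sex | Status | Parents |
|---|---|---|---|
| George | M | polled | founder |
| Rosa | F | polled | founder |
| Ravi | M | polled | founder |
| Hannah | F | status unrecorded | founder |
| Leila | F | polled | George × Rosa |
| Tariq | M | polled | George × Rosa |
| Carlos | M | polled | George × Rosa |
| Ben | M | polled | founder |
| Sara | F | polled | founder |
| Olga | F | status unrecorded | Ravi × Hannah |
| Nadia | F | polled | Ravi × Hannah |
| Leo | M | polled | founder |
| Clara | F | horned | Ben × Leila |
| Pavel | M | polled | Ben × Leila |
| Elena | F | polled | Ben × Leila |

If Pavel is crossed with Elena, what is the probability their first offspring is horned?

1/9

Ben is polled so carries U and passed u to Clara (uu), so Ben is Uu.
Leila is polled so carries U and passed u to Clara (uu), so Leila is Uu.
Pavel is a polled offspring of Ben (Uu) × Leila (Uu), whose cross gives 1/4 UU : 1/2 Uu : 1/4 uu; conditioning on being polled, Pavel is UU with probability 1/3, Uu with probability 2/3.
Elena is a polled offspring of Ben (Uu) × Leila (Uu), whose cross gives 1/4 UU : 1/2 Uu : 1/4 uu; conditioning on being polled, Elena is UU with probability 1/3, Uu with probability 2/3.
Summing over parental genotype combinations, P(offspring is horned) = 4/9·1/4 = 1/9.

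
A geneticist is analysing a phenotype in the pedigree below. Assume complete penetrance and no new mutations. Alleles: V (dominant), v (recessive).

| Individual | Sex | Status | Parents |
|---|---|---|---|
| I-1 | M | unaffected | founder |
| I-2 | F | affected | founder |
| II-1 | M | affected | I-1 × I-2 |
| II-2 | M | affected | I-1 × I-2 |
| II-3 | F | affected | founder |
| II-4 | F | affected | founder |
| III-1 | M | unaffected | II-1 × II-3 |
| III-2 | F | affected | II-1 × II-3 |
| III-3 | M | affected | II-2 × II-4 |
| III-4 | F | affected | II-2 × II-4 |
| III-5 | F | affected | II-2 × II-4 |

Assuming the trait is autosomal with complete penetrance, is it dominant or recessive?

dominant

II-1 and II-3 are both affected yet have an unaffected child III-1. Under a recessive model two affected parents are homozygous and every child would be affected, so the trait cannot be recessive.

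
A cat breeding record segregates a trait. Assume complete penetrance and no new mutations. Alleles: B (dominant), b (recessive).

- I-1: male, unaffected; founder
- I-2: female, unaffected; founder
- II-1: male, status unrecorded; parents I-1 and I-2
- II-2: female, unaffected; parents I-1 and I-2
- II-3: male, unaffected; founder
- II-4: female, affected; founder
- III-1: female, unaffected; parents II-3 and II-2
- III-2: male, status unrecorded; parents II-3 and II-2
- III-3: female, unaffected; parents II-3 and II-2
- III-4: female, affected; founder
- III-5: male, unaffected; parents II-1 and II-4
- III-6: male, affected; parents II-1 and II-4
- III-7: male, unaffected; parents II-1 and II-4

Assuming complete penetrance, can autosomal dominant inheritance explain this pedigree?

A consistent assignment under autosomal dominant exists: I-1 bb, I-2 bb, II-1 bb, II-2 bb, II-3 bb, II-4 Bb, III-1 bb, III-2 bb, III-3 bb, III-4 BB, III-5 bb, III-6 Bb, III-7 bb.
In this assignment every recorded phenotype matches its genotype and every non-founder's genotype is obtainable from its parents' genotypes, so the pedigree is consistent.

Yes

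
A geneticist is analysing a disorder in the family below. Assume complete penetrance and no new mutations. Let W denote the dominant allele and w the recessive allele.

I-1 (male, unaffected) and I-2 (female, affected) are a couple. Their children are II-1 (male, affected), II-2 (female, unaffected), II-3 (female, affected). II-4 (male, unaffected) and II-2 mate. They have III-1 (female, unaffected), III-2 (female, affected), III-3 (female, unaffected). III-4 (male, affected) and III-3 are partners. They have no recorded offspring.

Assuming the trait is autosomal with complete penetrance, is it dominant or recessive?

recessive

II-4 and II-2 are both unaffected yet have an affected child III-2. Under dominance, an affected child requires at least one affected parent, so the trait cannot be dominant.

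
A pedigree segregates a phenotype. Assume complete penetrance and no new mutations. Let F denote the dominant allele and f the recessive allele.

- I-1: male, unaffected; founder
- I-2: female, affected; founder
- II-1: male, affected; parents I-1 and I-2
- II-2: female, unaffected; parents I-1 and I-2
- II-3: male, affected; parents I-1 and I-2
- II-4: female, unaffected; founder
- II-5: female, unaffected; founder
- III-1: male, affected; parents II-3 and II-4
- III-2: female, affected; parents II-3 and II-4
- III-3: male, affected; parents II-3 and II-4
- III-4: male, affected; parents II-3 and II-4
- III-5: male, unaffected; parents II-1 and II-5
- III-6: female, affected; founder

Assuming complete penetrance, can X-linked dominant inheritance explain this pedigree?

Under X-linked dominant, III-1 (affected, male) cannot arise from II-3 (affected) × II-4 (unaffected).

No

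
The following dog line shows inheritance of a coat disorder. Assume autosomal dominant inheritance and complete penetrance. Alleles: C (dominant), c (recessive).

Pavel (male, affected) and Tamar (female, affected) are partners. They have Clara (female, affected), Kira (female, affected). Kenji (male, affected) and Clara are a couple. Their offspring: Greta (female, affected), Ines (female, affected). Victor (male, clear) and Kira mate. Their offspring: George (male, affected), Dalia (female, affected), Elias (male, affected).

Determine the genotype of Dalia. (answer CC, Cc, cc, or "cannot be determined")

From phenotype alone, Dalia is CC or Cc.
Dalia is affected so carries C and received c from Victor (cc), so Dalia is Cc.

Cc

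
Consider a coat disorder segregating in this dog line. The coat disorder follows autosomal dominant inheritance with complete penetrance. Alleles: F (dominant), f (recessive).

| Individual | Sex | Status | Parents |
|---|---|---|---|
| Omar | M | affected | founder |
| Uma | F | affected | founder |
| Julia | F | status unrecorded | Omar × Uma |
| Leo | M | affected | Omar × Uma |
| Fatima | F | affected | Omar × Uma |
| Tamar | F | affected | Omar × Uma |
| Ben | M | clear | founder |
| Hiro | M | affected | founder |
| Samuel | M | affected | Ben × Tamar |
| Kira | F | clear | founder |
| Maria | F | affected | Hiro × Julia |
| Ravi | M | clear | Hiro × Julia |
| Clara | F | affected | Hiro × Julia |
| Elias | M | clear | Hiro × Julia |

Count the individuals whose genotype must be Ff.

Obligate heterozygotes: Hiro is affected so carries F and passed f to Ravi (ff), so Hiro is Ff; Samuel is affected so carries F and received f from Ben (ff), so Samuel is Ff.
Every other individual is either homozygous by phenotype or has at least one consistent homozygous assignment, so the count is 2.

2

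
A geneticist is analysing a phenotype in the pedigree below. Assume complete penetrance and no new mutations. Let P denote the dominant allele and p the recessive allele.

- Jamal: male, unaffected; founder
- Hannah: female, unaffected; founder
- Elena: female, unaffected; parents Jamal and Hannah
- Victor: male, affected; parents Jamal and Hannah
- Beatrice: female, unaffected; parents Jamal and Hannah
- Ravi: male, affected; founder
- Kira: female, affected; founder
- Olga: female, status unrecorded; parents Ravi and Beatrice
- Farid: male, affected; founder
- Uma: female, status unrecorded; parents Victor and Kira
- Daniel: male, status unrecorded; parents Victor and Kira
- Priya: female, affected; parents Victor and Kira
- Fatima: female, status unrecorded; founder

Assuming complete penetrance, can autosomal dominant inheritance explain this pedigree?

No

Under autosomal dominant, Victor (affected, male) cannot arise from Jamal (unaffected) × Hannah (unaffected).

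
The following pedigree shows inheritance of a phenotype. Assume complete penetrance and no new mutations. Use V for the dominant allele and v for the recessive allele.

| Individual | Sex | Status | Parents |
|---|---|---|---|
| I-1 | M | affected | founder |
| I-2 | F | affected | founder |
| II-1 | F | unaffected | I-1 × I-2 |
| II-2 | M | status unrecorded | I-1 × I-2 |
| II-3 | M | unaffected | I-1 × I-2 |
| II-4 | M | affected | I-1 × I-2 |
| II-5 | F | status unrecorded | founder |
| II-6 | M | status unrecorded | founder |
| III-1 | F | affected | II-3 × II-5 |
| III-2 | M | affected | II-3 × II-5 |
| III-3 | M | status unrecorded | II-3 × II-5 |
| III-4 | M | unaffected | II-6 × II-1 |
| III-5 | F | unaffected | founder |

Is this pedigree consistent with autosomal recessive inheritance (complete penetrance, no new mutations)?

No

Under autosomal recessive, II-1 (unaffected, female) cannot arise from I-1 (affected) × I-2 (affected).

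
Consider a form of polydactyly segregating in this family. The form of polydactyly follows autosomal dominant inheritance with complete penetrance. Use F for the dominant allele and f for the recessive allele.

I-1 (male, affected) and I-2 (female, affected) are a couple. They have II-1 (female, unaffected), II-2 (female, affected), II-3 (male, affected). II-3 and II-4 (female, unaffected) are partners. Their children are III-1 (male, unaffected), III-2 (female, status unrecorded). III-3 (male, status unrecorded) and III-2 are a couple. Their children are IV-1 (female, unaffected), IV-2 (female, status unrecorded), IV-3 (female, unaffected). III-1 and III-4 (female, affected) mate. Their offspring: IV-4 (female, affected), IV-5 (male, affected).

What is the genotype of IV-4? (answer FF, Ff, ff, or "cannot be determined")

Ff

From phenotype alone, IV-4 is FF or Ff.
IV-4 is affected so carries F and received f from III-1 (ff), so IV-4 is Ff.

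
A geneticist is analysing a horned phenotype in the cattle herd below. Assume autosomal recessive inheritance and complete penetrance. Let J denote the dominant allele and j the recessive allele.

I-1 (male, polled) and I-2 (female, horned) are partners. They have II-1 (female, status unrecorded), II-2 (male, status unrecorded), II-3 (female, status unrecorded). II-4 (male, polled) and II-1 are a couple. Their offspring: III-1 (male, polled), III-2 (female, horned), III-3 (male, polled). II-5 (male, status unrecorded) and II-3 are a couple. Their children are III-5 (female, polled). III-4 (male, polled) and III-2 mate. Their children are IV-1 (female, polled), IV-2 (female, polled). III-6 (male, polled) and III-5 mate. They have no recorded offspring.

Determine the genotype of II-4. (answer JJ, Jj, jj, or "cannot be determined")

From phenotype alone, II-4 is JJ or Jj.
II-4 is polled so carries J and passed j to III-2 (jj), so II-4 is Jj.

Jj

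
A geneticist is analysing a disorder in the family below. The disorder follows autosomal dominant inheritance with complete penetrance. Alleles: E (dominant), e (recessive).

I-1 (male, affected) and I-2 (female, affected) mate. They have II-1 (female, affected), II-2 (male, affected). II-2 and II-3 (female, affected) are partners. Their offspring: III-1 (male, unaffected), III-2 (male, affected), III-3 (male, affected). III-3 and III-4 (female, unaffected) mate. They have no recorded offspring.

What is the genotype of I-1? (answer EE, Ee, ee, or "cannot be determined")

cannot be determined

I-1's phenotype allows EE or Ee, and no parent or child forces a single allele at both positions; consistent genotype assignments exist with I-1 as EE or Ee.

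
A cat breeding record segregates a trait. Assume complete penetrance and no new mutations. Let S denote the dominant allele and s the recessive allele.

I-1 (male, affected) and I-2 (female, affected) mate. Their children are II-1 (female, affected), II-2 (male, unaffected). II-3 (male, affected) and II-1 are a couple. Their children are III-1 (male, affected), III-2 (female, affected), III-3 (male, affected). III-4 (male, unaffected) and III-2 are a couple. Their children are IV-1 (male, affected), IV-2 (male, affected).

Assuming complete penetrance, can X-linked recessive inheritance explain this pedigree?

Under X-linked recessive, II-2 (unaffected, male) cannot arise from I-1 (affected) × I-2 (affected).

No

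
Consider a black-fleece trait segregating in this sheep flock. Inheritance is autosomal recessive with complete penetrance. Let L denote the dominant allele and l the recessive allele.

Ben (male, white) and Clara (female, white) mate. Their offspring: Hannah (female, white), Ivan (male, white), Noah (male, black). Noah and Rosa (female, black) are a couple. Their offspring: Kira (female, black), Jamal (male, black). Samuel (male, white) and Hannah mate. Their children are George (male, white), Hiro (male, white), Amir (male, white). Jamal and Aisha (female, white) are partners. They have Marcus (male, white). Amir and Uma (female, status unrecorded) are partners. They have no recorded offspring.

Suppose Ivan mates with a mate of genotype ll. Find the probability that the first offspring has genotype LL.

Ben is white so carries L and passed l to Noah (ll), so Ben is Ll.
Clara is white so carries L and passed l to Noah (ll), so Clara is Ll.
Ivan is a white offspring of Ben (Ll) × Clara (Ll), whose cross gives 1/4 LL : 1/2 Ll : 1/4 ll; conditioning on being white, Ivan is LL with probability 1/3, Ll with probability 2/3.
Summing over parental genotype combinations, P(offspring has genotype LL) = 0 = 0.

0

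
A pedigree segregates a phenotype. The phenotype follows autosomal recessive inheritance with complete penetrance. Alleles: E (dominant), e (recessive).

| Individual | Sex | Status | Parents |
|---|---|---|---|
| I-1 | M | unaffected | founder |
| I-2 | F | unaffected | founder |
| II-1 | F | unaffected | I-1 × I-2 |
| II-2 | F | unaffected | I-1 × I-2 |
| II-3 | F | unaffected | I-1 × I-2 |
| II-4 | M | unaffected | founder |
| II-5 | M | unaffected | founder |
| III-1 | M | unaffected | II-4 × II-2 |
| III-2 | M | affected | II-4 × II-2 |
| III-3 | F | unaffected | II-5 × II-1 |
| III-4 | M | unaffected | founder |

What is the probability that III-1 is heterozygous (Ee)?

2/3

II-4 is unaffected so carries E and passed e to III-2 (ee), so II-4 is Ee.
II-2 is unaffected so carries E and passed e to III-2 (ee), so II-2 is Ee.
Their cross gives offspring ratios 1/4 EE : 1/2 Ee : 1/4 ee. Conditioning on III-1 being unaffected, P(Ee) = 1/2 / 3/4 = 2/3.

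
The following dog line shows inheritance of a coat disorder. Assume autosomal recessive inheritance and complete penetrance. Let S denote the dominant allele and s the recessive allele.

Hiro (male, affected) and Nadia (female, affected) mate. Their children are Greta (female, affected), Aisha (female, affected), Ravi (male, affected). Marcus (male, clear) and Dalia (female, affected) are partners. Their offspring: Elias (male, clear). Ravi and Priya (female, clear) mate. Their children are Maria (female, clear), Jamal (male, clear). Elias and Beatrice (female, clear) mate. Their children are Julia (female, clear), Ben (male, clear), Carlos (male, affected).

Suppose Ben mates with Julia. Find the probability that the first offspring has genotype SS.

4/9

Elias is clear so carries S and received s from Dalia (ss), so Elias is Ss.
Beatrice is clear so carries S and passed s to Carlos (ss), so Beatrice is Ss.
Ben is a clear offspring of Elias (Ss) × Beatrice (Ss), whose cross gives 1/4 SS : 1/2 Ss : 1/4 ss; conditioning on being clear, Ben is SS with probability 1/3, Ss with probability 2/3.
Julia is a clear offspring of Elias (Ss) × Beatrice (Ss), whose cross gives 1/4 SS : 1/2 Ss : 1/4 ss; conditioning on being clear, Julia is SS with probability 1/3, Ss with probability 2/3.
Summing over parental genotype combinations, P(offspring has genotype SS) = 1/9·1 + 2/9·1/2 + 2/9·1/2 + 4/9·1/4 = 4/9.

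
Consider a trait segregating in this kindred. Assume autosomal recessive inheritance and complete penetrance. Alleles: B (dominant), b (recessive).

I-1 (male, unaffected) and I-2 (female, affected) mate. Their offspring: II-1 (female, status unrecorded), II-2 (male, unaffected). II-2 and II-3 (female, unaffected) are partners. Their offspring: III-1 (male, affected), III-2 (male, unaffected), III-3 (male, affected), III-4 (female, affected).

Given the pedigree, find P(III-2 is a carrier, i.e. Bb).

II-2 is unaffected so carries B and received b from I-2 (bb), so II-2 is Bb.
II-3 is unaffected so carries B and passed b to III-1 (bb), so II-3 is Bb.
Their cross gives offspring ratios 1/4 BB : 1/2 Bb : 1/4 bb. Conditioning on III-2 being unaffected, P(Bb) = 1/2 / 3/4 = 2/3.

2/3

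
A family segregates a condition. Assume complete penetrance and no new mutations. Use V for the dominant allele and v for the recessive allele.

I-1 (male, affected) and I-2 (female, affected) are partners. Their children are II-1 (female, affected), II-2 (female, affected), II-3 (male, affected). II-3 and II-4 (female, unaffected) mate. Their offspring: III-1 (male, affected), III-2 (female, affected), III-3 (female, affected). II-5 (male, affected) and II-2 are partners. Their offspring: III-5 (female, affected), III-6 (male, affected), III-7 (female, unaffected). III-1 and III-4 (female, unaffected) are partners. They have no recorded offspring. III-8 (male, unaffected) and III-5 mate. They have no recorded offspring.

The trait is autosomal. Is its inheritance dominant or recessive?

II-5 and II-2 are both affected yet have an unaffected child III-7. Under a recessive model two affected parents are homozygous and every child would be affected, so the trait cannot be recessive.

dominant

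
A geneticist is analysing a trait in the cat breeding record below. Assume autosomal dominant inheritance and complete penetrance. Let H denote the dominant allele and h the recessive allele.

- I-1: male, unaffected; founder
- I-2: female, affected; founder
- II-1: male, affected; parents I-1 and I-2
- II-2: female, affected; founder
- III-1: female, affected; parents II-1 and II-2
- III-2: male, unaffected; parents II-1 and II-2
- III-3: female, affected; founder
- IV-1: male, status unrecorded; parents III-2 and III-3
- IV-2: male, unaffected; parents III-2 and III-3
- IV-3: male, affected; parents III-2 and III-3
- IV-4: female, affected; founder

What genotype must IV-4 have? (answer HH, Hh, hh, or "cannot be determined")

cannot be determined

IV-4's phenotype allows HH or Hh, and no parent or child forces a single allele at both positions; consistent genotype assignments exist with IV-4 as HH or Hh.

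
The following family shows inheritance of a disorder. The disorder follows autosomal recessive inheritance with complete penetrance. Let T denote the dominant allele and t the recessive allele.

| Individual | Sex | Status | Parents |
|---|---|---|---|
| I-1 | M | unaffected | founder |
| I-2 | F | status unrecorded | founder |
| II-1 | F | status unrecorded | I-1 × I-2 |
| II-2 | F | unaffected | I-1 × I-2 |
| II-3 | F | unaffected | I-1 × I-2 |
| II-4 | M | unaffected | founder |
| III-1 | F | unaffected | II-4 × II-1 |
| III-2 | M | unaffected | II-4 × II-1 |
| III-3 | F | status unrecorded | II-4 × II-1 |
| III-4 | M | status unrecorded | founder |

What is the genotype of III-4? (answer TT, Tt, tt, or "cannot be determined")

III-4's phenotype is unrecorded, and no parent or child forces a single allele at both positions; consistent genotype assignments exist with III-4 as TT or Tt or tt.

cannot be determined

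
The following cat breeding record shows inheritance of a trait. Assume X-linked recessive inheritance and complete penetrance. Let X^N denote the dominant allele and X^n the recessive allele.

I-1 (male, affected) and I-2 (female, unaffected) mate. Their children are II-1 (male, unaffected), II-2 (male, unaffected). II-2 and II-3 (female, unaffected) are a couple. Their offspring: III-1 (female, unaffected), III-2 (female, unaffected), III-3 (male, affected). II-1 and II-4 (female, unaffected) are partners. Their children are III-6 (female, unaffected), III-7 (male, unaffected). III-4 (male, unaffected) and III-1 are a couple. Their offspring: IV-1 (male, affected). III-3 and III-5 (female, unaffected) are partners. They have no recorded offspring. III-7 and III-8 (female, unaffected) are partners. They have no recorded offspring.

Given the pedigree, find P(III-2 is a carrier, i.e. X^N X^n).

1/2

II-2 is unaffected, so II-2 is X^N Y.
II-3 is unaffected so carries N and passed n to III-1 (X^N X^n, whose N came from II-2), so II-3 is X^N X^n.
Their cross gives offspring ratios 1/2 X^N X^N : 1/2 X^N X^n. Conditioning on III-2 being unaffected, P(X^N X^n) = 1/2 / 1 = 1/2.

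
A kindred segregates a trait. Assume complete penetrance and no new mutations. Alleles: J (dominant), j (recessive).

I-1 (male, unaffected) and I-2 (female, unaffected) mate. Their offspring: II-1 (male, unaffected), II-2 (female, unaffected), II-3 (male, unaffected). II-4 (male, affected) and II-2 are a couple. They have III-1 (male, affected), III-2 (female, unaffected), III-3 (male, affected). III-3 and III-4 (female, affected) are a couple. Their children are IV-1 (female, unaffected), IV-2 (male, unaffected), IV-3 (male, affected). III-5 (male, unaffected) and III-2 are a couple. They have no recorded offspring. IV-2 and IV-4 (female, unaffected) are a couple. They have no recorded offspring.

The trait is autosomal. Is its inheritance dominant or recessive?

dominant

III-3 and III-4 are both affected yet have an unaffected child IV-1. Under a recessive model two affected parents are homozygous and every child would be affected, so the trait cannot be recessive.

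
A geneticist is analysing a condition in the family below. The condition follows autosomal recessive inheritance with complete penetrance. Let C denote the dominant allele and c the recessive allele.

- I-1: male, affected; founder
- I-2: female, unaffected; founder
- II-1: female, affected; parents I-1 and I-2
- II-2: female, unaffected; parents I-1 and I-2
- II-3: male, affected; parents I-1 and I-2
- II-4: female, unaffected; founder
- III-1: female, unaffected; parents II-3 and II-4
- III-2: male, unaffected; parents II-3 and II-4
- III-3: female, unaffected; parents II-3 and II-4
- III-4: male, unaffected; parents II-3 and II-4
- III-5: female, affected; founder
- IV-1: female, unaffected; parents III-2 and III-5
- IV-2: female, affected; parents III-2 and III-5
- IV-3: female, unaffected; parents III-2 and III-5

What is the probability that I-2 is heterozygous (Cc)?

I-2 is unaffected so carries C and passed c to II-1 (cc), so I-2 is Cc, giving P(Cc) = 1.

1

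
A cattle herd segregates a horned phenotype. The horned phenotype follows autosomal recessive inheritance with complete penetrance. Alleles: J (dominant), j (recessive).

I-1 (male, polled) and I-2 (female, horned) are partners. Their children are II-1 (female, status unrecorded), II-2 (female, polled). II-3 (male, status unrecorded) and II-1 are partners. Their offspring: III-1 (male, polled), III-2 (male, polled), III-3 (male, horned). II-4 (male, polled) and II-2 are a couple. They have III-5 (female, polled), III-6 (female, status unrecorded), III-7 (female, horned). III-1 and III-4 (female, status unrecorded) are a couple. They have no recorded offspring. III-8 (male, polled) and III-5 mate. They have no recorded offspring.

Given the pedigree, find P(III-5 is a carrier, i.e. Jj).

II-4 is polled so carries J and passed j to III-7 (jj), so II-4 is Jj.
II-2 is polled so carries J and received j from I-2 (jj), so II-2 is Jj.
Their cross gives offspring ratios 1/4 JJ : 1/2 Jj : 1/4 jj. Conditioning on III-5 being polled, P(Jj) = 1/2 / 3/4 = 2/3.

2/3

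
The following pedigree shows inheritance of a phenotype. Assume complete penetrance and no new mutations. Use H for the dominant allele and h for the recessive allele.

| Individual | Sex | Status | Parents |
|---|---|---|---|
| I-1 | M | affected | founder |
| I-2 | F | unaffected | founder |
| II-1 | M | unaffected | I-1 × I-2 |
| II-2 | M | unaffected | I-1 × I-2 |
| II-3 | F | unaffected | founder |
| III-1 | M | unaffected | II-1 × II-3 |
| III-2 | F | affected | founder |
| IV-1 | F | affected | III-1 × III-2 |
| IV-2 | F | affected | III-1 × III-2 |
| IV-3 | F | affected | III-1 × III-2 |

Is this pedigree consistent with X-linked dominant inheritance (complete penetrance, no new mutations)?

A consistent assignment under X-linked dominant exists: I-1 X^H Y, I-2 X^h X^h, II-1 X^h Y, II-2 X^h Y, II-3 X^h X^h, III-1 X^h Y, III-2 X^H X^H, IV-1 X^H X^h, IV-2 X^H X^h, IV-3 X^H X^h.
In this assignment every recorded phenotype matches its genotype and every non-founder's genotype is obtainable from its parents' genotypes, so the pedigree is consistent.

Yes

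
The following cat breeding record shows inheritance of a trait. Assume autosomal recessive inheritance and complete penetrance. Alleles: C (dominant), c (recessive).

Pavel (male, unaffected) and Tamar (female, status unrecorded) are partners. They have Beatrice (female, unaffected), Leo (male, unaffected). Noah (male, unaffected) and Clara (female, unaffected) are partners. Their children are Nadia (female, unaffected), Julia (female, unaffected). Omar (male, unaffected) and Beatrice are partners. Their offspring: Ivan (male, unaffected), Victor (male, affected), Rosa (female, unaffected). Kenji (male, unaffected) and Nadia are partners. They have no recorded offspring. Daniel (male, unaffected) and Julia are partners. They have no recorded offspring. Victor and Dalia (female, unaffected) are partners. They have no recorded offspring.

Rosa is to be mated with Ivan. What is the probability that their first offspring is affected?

Omar is unaffected so carries C and passed c to Victor (cc), so Omar is Cc.
Beatrice is unaffected so carries C and passed c to Victor (cc), so Beatrice is Cc.
Rosa is an unaffected offspring of Omar (Cc) × Beatrice (Cc), whose cross gives 1/4 CC : 1/2 Cc : 1/4 cc; conditioning on being unaffected, Rosa is CC with probability 1/3, Cc with probability 2/3.
Ivan is an unaffected offspring of Omar (Cc) × Beatrice (Cc), whose cross gives 1/4 CC : 1/2 Cc : 1/4 cc; conditioning on being unaffected, Ivan is CC with probability 1/3, Cc with probability 2/3.
Summing over parental genotype combinations, P(offspring is affected) = 4/9·1/4 = 1/9.

1/9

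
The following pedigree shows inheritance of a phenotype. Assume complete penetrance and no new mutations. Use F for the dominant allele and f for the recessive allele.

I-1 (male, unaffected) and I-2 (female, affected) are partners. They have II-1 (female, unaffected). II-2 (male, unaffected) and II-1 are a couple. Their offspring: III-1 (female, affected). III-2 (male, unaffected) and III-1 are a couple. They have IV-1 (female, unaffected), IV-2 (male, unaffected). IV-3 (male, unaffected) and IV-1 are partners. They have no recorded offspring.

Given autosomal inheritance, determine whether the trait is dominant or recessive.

recessive

II-2 and II-1 are both unaffected yet have an affected child III-1. Under dominance, an affected child requires at least one affected parent, so the trait cannot be dominant.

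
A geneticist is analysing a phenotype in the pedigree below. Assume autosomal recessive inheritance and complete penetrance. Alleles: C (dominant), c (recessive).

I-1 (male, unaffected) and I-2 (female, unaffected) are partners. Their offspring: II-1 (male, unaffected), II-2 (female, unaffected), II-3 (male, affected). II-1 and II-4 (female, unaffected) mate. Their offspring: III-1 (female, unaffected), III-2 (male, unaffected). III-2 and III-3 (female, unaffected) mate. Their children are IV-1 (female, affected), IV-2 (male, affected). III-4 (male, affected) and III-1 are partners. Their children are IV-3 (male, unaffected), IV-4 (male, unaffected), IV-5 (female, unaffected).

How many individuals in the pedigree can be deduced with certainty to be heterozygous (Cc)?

Obligate heterozygotes: I-1 is unaffected so carries C and passed c to II-3 (cc), so I-1 is Cc; I-2 is unaffected so carries C and passed c to II-3 (cc), so I-2 is Cc; III-2 is unaffected so carries C and passed c to IV-1 (cc), so III-2 is Cc; III-3 is unaffected so carries C and passed c to IV-1 (cc), so III-3 is Cc; IV-3 is unaffected so carries C and received c from III-4 (cc), so IV-3 is Cc; IV-4 is unaffected so carries C and received c from III-4 (cc), so IV-4 is Cc; IV-5 is unaffected so carries C and received c from III-4 (cc), so IV-5 is Cc.
Every other individual is either homozygous by phenotype or has at least one consistent homozygous assignment, so the count is 7.

7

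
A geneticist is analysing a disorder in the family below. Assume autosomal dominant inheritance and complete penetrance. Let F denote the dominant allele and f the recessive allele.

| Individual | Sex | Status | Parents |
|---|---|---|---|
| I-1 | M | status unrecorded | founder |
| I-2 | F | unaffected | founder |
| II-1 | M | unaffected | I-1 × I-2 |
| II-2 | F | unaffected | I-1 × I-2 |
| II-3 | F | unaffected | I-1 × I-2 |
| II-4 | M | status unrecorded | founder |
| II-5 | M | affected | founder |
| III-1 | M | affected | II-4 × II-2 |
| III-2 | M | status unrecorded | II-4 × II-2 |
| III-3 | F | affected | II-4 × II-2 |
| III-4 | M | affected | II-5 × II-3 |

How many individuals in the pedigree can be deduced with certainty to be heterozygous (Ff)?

Obligate heterozygotes: III-1 is affected so carries F and received f from II-2 (ff), so III-1 is Ff; III-3 is affected so carries F and received f from II-2 (ff), so III-3 is Ff; III-4 is affected so carries F and received f from II-3 (ff), so III-4 is Ff.
Every other individual is either homozygous by phenotype or has at least one consistent homozygous assignment, so the count is 3.

3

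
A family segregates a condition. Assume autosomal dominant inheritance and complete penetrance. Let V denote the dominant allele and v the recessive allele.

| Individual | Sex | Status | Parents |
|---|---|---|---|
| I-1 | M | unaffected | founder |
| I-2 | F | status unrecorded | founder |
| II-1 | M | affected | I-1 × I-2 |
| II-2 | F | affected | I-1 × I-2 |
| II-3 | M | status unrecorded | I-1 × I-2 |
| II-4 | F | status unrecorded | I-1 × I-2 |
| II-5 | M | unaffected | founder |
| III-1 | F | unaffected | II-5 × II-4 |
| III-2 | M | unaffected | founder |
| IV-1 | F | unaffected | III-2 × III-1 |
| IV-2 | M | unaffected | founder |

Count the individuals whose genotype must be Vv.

Obligate heterozygotes: II-1 is affected so carries V and received v from I-1 (vv), so II-1 is Vv; II-2 is affected so carries V and received v from I-1 (vv), so II-2 is Vv.
Every other individual is either homozygous by phenotype or has at least one consistent homozygous assignment, so the count is 2.

2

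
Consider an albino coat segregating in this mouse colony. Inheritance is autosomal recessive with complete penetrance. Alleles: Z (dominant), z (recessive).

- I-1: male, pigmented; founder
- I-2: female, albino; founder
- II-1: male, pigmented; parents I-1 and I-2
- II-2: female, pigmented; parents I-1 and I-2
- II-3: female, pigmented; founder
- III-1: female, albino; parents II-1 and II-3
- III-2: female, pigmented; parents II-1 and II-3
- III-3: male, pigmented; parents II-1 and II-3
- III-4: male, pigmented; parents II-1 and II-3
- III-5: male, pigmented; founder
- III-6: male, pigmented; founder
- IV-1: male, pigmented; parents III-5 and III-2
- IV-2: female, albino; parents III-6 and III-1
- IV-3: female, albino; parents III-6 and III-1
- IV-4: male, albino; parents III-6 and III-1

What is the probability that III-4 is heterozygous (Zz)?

II-1 is pigmented so carries Z and received z from I-2 (zz), so II-1 is Zz.
II-3 is pigmented so carries Z and passed z to III-1 (zz), so II-3 is Zz.
Their cross gives offspring ratios 1/4 ZZ : 1/2 Zz : 1/4 zz. Conditioning on III-4 being pigmented, P(Zz) = 1/2 / 3/4 = 2/3.

2/3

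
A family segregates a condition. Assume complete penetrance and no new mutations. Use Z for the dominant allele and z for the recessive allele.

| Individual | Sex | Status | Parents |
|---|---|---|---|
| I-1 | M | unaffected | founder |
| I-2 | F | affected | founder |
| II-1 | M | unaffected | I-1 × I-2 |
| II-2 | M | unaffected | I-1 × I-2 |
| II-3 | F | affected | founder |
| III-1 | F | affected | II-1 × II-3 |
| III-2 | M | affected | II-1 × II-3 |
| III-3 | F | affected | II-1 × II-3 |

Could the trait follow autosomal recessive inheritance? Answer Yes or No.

Yes

A consistent assignment under autosomal recessive exists: I-1 ZZ, I-2 zz, II-1 Zz, II-2 Zz, II-3 zz, III-1 zz, III-2 zz, III-3 zz.
In this assignment every recorded phenotype matches its genotype and every non-founder's genotype is obtainable from its parents' genotypes, so the pedigree is consistent.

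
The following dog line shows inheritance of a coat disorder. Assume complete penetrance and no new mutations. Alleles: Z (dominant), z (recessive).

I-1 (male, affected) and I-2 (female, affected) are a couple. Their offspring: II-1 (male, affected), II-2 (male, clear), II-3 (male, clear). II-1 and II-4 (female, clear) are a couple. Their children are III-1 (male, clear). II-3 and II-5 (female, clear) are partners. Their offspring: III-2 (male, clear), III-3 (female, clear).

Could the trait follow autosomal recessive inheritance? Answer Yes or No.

No

Under autosomal recessive, II-2 (clear, male) cannot arise from I-1 (affected) × I-2 (affected).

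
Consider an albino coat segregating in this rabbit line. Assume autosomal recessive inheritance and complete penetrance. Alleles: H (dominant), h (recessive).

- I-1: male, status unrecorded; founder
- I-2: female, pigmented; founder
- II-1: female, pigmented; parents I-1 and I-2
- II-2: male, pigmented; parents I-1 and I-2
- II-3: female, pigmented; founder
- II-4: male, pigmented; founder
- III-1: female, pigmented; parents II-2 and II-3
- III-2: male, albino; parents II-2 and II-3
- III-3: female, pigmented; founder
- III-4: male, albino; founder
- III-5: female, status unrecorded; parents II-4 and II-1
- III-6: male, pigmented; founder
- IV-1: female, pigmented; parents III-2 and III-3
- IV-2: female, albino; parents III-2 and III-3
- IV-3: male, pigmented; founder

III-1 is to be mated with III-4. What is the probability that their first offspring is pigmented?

II-2 is pigmented so carries H and passed h to III-2 (hh), so II-2 is Hh.
II-3 is pigmented so carries H and passed h to III-2 (hh), so II-3 is Hh.
III-1 is a pigmented offspring of II-2 (Hh) × II-3 (Hh), whose cross gives 1/4 HH : 1/2 Hh : 1/4 hh; conditioning on being pigmented, III-1 is HH with probability 1/3, Hh with probability 2/3.
III-4 is albino, so III-4 is hh.
Summing over parental genotype combinations, P(offspring is pigmented) = 1/3·1 + 2/3·1/2 = 2/3.

2/3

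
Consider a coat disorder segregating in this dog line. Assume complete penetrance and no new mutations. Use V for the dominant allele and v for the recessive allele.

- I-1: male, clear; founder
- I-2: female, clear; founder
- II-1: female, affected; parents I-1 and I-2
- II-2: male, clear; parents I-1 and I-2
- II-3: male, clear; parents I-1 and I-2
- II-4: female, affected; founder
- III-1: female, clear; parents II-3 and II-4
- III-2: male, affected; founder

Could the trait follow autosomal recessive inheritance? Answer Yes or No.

A consistent assignment under autosomal recessive exists: I-1 Vv, I-2 Vv, II-1 vv, II-2 VV, II-3 VV, II-4 vv, III-1 Vv, III-2 vv.
In this assignment every recorded phenotype matches its genotype and every non-founder's genotype is obtainable from its parents' genotypes, so the pedigree is consistent.

Yes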